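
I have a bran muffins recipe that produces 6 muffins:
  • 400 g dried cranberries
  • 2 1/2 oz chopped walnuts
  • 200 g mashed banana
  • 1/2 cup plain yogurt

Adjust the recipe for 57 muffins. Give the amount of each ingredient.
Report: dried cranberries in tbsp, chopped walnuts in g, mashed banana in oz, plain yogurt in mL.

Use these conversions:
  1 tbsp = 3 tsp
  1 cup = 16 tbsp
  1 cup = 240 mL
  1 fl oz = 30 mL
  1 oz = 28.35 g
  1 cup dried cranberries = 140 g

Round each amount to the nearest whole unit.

dried cranberries: 434 tbsp; chopped walnuts: 673 g; mashed banana: 67 oz; plain yogurt: 1140 mL

Scaling factor: 57/6 = 19/2 = 9.5.
dried cranberries: 400 g × 19/2 ÷ 140 g/cup × 16 tbsp/cup ≈ 434 tbsp
chopped walnuts: 2.5 oz × 19/2 × 28.35 g/oz ≈ 673 g
mashed banana: 200 g × 19/2 ÷ 28.35 g/oz ≈ 67 oz
plain yogurt: 0.5 cup × 19/2 × 240 mL/cup = 1140 mL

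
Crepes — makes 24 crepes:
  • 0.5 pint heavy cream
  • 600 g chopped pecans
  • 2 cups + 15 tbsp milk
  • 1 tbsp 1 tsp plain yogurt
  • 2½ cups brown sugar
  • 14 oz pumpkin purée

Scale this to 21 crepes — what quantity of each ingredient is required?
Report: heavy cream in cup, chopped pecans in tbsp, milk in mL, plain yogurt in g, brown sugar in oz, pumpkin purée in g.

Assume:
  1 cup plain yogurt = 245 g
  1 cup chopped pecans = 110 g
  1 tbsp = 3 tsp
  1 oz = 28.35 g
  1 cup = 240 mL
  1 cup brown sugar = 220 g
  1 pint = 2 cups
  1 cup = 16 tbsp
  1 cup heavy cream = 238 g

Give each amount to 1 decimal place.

Scaling factor: 21/24 = 7/8 = 0.875.
heavy cream: 0.5 pint × 7/8 × 2 cup/pint ≈ 0.9 cup
chopped pecans: 600 g × 7/8 ÷ 110 g/cup × 16 tbsp/cup ≈ 76.4 tbsp
milk: (2 cup + 15 tbsp = 2.9375 cup) × 7/8 × 240 mL/cup ≈ 616.9 mL
plain yogurt: (1 tbsp + 1 tsp = 4/3 tbsp) × 7/8 ÷ 16 tbsp/cup × 245 g/cup ≈ 17.9 g
brown sugar: 2.5 cup × 7/8 × 220 g/cup ÷ 28.35 g/oz ≈ 17.0 oz
pumpkin purée: 14 oz × 7/8 × 28.35 g/oz ≈ 347.3 g

heavy cream: 0.9 cup; chopped pecans: 76.4 tbsp; milk: 616.9 mL; plain yogurt: 17.9 g; brown sugar: 17.0 oz; pumpkin purée: 347.3 g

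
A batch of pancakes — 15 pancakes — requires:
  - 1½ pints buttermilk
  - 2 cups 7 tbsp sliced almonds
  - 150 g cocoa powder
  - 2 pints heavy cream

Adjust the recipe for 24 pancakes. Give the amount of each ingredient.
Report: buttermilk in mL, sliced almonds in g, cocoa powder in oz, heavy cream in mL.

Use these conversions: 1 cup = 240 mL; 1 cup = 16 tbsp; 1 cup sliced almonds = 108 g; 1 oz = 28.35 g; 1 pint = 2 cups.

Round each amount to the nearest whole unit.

Scaling factor: 24/15 = 8/5 = 1.6.
buttermilk: 1.5 pint × 8/5 × 2 cup/pint × 240 mL/cup = 1152 mL
sliced almonds: (2 cup + 7 tbsp = 2.4375 cup) × 8/5 × 108 g/cup ≈ 421 g
cocoa powder: 150 g × 8/5 ÷ 28.35 g/oz ≈ 8 oz
heavy cream: 2 pint × 8/5 × 2 cup/pint × 240 mL/cup = 1536 mL

buttermilk: 1152 mL; sliced almonds: 421 g; cocoa powder: 8 oz; heavy cream: 1536 mL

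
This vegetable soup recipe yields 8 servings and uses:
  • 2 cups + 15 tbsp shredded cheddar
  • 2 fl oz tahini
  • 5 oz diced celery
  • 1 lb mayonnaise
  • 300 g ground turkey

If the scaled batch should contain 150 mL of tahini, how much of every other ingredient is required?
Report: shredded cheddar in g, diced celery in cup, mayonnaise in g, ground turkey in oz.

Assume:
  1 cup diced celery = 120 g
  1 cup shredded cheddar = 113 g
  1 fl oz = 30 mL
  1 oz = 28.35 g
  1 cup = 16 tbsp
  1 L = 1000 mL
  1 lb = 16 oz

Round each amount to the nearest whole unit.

shredded cheddar: 830 g; diced celery: 3 cup; mayonnaise: 1134 g; ground turkey: 26 oz

The original recipe has 60 mL of tahini, so the scaling factor is 150 ÷ 60 = 5/2 = 2.5.
shredded cheddar: (2 cup + 15 tbsp = 2.9375 cup) × 5/2 × 113 g/cup ≈ 830 g
diced celery: 5 oz × 5/2 × 28.35 g/oz ÷ 120 g/cup ≈ 3 cup
mayonnaise: 1 lb × 5/2 × 16 oz/lb × 28.35 g/oz = 1134 g
ground turkey: 300 g × 5/2 ÷ 28.35 g/oz ≈ 26 oz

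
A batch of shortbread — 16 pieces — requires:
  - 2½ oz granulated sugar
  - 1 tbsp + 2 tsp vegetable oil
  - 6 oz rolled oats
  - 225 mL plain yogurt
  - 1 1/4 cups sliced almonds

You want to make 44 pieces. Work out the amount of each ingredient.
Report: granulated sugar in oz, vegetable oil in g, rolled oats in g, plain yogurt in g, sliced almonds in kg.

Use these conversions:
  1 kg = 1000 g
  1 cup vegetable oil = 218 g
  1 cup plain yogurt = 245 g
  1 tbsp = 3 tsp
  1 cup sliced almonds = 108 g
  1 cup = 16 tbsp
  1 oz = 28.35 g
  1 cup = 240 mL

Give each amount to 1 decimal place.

granulated sugar: 6.9 oz; vegetable oil: 62.4 g; rolled oats: 467.8 g; plain yogurt: 631.6 g; sliced almonds: 0.4 kg

Scaling factor: 44/16 = 11/4 = 2.75.
granulated sugar: 2.5 oz × 11/4 ≈ 6.9 oz
vegetable oil: (1 tbsp + 2 tsp = 5/3 tbsp) × 11/4 ÷ 16 tbsp/cup × 218 g/cup ≈ 62.4 g
rolled oats: 6 oz × 11/4 × 28.35 g/oz ≈ 467.8 g
plain yogurt: 225 mL × 11/4 ÷ 240 mL/cup × 245 g/cup ≈ 631.6 g
sliced almonds: 1.25 cup × 11/4 × 108 g/cup ÷ 1000 g/kg ≈ 0.4 kg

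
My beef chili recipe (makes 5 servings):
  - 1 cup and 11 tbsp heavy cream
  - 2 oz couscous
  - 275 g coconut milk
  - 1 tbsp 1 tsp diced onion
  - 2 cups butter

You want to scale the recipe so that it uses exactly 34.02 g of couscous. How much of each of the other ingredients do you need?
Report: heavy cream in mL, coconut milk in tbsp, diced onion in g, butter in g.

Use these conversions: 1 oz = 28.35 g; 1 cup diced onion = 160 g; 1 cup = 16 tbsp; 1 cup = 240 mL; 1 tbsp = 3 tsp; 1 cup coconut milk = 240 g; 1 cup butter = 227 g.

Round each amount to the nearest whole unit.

The original recipe has 56.7 g of couscous, so the scaling factor is 34.02 ÷ 56.7 = 3/5 = 0.6.
heavy cream: (1 cup + 11 tbsp = 1.6875 cup) × 3/5 × 240 mL/cup = 243 mL
coconut milk: 275 g × 3/5 ÷ 240 g/cup × 16 tbsp/cup = 11 tbsp
diced onion: (1 tbsp + 1 tsp = 4/3 tbsp) × 3/5 ÷ 16 tbsp/cup × 160 g/cup = 8 g
butter: 2 cup × 3/5 × 227 g/cup ≈ 272 g

heavy cream: 243 mL; coconut milk: 11 tbsp; diced onion: 8 g; butter: 272 g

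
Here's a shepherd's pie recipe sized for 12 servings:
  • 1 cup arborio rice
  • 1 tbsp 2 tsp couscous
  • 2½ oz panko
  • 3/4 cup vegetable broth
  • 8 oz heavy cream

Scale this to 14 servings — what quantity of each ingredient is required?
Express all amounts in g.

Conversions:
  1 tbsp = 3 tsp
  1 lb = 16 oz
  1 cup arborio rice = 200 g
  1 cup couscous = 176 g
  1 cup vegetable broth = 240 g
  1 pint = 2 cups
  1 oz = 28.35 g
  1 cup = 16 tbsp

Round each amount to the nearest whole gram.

Scaling factor: 14/12 = 7/6.
arborio rice: 1 cup × 7/6 × 200 g/cup ≈ 233 g
couscous: (1 tbsp + 2 tsp = 5/3 tbsp) × 7/6 ÷ 16 tbsp/cup × 176 g/cup ≈ 21 g
panko: 2.5 oz × 7/6 × 28.35 g/oz ≈ 83 g
vegetable broth: 0.75 cup × 7/6 × 240 g/cup = 210 g
heavy cream: 8 oz × 7/6 × 28.35 g/oz ≈ 265 g

arborio rice: 233 g; couscous: 21 g; panko: 83 g; vegetable broth: 210 g; heavy cream: 265 g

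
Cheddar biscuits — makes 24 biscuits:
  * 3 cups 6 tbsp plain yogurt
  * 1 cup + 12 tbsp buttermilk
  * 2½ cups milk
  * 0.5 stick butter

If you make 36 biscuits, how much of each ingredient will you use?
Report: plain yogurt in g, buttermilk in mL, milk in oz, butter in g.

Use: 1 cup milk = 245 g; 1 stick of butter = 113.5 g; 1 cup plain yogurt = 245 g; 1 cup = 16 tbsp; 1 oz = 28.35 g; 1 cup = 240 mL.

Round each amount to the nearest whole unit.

Scaling factor: 36/24 = 3/2 = 1.5.
plain yogurt: (3 cup + 6 tbsp = 3.375 cup) × 3/2 × 245 g/cup ≈ 1240 g
buttermilk: (1 cup + 12 tbsp = 1.75 cup) × 3/2 × 240 mL/cup = 630 mL
milk: 2.5 cup × 3/2 × 245 g/cup ÷ 28.35 g/oz ≈ 32 oz
butter: 0.5 stick × 3/2 × 113.5 g/stick ≈ 85 g

plain yogurt: 1240 g; buttermilk: 630 mL; milk: 32 oz; butter: 85 g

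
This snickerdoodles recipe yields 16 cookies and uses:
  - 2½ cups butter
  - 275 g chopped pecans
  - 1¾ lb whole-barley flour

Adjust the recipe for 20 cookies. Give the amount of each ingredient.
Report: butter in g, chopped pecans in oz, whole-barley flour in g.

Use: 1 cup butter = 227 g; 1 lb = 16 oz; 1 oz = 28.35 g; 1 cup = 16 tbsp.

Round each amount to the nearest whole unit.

butter: 709 g; chopped pecans: 12 oz; whole-barley flour: 992 g

Scaling factor: 20/16 = 5/4 = 1.25.
butter: 2.5 cup × 5/4 × 227 g/cup ≈ 709 g
chopped pecans: 275 g × 5/4 ÷ 28.35 g/oz ≈ 12 oz
whole-barley flour: 1.75 lb × 5/4 × 16 oz/lb × 28.35 g/oz ≈ 992 g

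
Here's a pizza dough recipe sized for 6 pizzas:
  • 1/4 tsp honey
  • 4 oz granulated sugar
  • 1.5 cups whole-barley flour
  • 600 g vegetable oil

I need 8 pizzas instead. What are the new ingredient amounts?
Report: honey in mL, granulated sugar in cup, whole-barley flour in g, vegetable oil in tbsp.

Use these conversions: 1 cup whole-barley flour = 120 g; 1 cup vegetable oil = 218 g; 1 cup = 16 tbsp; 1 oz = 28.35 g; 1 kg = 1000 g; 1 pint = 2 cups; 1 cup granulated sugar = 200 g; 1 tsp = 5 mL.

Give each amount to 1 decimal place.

honey: 1.7 mL; granulated sugar: 0.8 cup; whole-barley flour: 240.0 g; vegetable oil: 58.7 tbsp

Scaling factor: 8/6 = 4/3.
honey: 0.25 tsp × 4/3 × 5 mL/tsp ≈ 1.7 mL
granulated sugar: 4 oz × 4/3 × 28.35 g/oz ÷ 200 g/cup ≈ 0.8 cup
whole-barley flour: 1.5 cup × 4/3 × 120 g/cup = 240.0 g
vegetable oil: 600 g × 4/3 ÷ 218 g/cup × 16 tbsp/cup ≈ 58.7 tbsp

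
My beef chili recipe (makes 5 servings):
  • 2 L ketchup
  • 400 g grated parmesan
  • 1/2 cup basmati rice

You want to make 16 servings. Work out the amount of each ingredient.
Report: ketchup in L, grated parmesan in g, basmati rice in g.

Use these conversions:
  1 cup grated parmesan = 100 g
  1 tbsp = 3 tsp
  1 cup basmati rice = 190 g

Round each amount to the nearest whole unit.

Scaling factor: 16/5 = 3.2.
ketchup: 2 L × 16/5 ≈ 6 L
grated parmesan: 400 g × 16/5 = 1280 g
basmati rice: 0.5 cup × 16/5 × 190 g/cup = 304 g

ketchup: 6 L; grated parmesan: 1280 g; basmati rice: 304 g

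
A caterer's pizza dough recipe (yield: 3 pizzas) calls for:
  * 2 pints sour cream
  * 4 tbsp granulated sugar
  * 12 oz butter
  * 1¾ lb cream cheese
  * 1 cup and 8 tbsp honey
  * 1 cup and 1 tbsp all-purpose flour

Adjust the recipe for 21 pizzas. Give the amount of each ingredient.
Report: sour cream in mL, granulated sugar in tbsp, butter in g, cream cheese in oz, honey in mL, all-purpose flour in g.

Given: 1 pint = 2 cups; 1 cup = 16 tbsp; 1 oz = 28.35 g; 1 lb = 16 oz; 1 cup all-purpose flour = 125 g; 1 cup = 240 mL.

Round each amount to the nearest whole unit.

sour cream: 6720 mL; granulated sugar: 28 tbsp; butter: 2381 g; cream cheese: 196 oz; honey: 2520 mL; all-purpose flour: 930 g

Scaling factor: 21/3 = 7.
sour cream: 2 pint × 7 × 2 cup/pint × 240 mL/cup = 6720 mL
granulated sugar: 4 tbsp × 7 = 28 tbsp
butter: 12 oz × 7 × 28.35 g/oz ≈ 2381 g
cream cheese: 1.75 lb × 7 × 16 oz/lb = 196 oz
honey: (1 cup + 8 tbsp = 1.5 cup) × 7 × 240 mL/cup = 2520 mL
all-purpose flour: (1 cup + 1 tbsp = 1.0625 cup) × 7 × 125 g/cup ≈ 930 g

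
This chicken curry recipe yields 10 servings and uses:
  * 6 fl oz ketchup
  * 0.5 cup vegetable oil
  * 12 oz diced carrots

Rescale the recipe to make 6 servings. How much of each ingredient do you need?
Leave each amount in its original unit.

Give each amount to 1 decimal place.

ketchup: 3.6 fl oz; vegetable oil: 0.3 cup; diced carrots: 7.2 oz

Scaling factor: 6/10 = 3/5 = 0.6.
ketchup: 6 fl oz × 3/5 = 3.6 fl oz
vegetable oil: 0.5 cup × 3/5 = 0.3 cup
diced carrots: 12 oz × 3/5 = 7.2 oz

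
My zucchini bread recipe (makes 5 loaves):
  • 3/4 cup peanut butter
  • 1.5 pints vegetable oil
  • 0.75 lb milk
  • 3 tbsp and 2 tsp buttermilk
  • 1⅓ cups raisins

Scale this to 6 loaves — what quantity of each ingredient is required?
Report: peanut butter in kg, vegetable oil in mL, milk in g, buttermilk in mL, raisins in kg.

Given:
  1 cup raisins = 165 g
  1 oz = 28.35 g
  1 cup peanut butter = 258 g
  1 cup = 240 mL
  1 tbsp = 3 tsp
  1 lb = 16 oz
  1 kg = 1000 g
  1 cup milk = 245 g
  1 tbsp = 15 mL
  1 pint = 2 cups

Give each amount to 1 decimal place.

peanut butter: 0.2 kg; vegetable oil: 864.0 mL; milk: 408.2 g; buttermilk: 66.0 mL; raisins: 0.3 kg

Scaling factor: 6/5 = 1.2.
peanut butter: 0.75 cup × 6/5 × 258 g/cup ÷ 1000 g/kg ≈ 0.2 kg
vegetable oil: 1.5 pint × 6/5 × 2 cup/pint × 240 mL/cup = 864.0 mL
milk: 0.75 lb × 6/5 × 16 oz/lb × 28.35 g/oz ≈ 408.2 g
buttermilk: (3 tbsp + 2 tsp = 11/3 tbsp) × 6/5 × 15 mL/tbsp = 66.0 mL
raisins: 4/3 cup × 6/5 × 165 g/cup ÷ 1000 g/kg ≈ 0.3 kg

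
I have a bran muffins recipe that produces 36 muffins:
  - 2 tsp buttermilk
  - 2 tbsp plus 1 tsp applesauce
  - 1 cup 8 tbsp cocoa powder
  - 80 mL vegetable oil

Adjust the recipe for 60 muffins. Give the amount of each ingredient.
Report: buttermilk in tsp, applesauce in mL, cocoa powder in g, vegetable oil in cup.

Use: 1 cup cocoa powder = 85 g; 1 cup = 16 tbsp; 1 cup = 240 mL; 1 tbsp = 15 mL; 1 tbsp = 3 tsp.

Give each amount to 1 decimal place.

Scaling factor: 60/36 = 5/3.
buttermilk: 2 tsp × 5/3 ≈ 3.3 tsp
applesauce: (2 tbsp + 1 tsp = 7/3 tbsp) × 5/3 × 15 mL/tbsp ≈ 58.3 mL
cocoa powder: (1 cup + 8 tbsp = 1.5 cup) × 5/3 × 85 g/cup = 212.5 g
vegetable oil: 80 mL × 5/3 ÷ 240 mL/cup ≈ 0.6 cup

buttermilk: 3.3 tsp; applesauce: 58.3 mL; cocoa powder: 212.5 g; vegetable oil: 0.6 cup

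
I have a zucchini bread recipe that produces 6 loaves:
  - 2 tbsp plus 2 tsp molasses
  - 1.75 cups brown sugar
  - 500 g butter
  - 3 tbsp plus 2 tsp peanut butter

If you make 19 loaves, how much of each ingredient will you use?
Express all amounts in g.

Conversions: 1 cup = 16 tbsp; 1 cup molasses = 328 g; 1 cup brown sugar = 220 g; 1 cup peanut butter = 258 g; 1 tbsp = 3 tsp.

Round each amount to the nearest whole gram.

Scaling factor: 19/6.
molasses: (2 tbsp + 2 tsp = 8/3 tbsp) × 19/6 ÷ 16 tbsp/cup × 328 g/cup ≈ 173 g
brown sugar: 1.75 cup × 19/6 × 220 g/cup ≈ 1219 g
butter: 500 g × 19/6 ≈ 1583 g
peanut butter: (3 tbsp + 2 tsp = 11/3 tbsp) × 19/6 ÷ 16 tbsp/cup × 258 g/cup ≈ 187 g

molasses: 173 g; brown sugar: 1219 g; butter: 1583 g; peanut butter: 187 g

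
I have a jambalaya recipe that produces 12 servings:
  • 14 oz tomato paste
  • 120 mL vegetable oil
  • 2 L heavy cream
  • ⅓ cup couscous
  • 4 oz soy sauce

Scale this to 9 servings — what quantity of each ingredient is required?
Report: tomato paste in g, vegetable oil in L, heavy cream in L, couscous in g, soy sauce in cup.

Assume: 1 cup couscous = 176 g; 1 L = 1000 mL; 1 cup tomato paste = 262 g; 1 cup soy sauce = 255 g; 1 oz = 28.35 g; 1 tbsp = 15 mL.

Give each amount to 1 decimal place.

Scaling factor: 9/12 = 3/4 = 0.75.
tomato paste: 14 oz × 3/4 × 28.35 g/oz ≈ 297.7 g
vegetable oil: 120 mL × 3/4 ÷ 1000 mL/L ≈ 0.1 L
heavy cream: 2 L × 3/4 = 1.5 L
couscous: 1/3 cup × 3/4 × 176 g/cup = 44.0 g
soy sauce: 4 oz × 3/4 × 28.35 g/oz ÷ 255 g/cup ≈ 0.3 cup

tomato paste: 297.7 g; vegetable oil: 0.1 L; heavy cream: 1.5 L; couscous: 44.0 g; soy sauce: 0.3 cup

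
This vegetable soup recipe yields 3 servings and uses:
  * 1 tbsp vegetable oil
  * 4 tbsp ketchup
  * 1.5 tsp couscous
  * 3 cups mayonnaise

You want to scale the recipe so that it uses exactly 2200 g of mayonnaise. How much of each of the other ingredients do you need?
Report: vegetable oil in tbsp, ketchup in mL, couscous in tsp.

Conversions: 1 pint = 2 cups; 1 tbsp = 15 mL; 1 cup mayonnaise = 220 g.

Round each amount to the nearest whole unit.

The original recipe has 660 g of mayonnaise, so the scaling factor is 2200 ÷ 660 = 10/3.
vegetable oil: 1 tbsp × 10/3 ≈ 3 tbsp
ketchup: 4 tbsp × 10/3 × 15 mL/tbsp = 200 mL
couscous: 1.5 tsp × 10/3 = 5 tsp

vegetable oil: 3 tbsp; ketchup: 200 mL; couscous: 5 tsp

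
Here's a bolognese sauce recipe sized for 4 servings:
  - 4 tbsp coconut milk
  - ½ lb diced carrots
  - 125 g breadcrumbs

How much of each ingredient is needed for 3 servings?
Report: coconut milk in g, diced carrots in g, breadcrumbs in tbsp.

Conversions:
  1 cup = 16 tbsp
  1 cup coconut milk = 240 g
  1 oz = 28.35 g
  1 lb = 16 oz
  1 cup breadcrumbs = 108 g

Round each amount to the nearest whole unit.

coconut milk: 45 g; diced carrots: 170 g; breadcrumbs: 14 tbsp

Scaling factor: 3/4 = 0.75.
coconut milk: 4 tbsp × 3/4 ÷ 16 tbsp/cup × 240 g/cup = 45 g
diced carrots: 0.5 lb × 3/4 × 16 oz/lb × 28.35 g/oz ≈ 170 g
breadcrumbs: 125 g × 3/4 ÷ 108 g/cup × 16 tbsp/cup ≈ 14 tbsp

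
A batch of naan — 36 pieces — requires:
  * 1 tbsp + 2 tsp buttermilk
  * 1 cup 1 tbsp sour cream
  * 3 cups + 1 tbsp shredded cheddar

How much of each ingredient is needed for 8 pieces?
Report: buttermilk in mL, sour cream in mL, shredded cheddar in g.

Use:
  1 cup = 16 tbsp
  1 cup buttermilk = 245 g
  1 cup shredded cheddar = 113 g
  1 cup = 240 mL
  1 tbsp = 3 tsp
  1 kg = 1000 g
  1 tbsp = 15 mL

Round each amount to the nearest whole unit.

buttermilk: 6 mL; sour cream: 57 mL; shredded cheddar: 77 g

Scaling factor: 8/36 = 2/9.
buttermilk: (1 tbsp + 2 tsp = 5/3 tbsp) × 2/9 × 15 mL/tbsp ≈ 6 mL
sour cream: (1 cup + 1 tbsp = 1.0625 cup) × 2/9 × 240 mL/cup ≈ 57 mL
shredded cheddar: (3 cup + 1 tbsp = 3.0625 cup) × 2/9 × 113 g/cup ≈ 77 g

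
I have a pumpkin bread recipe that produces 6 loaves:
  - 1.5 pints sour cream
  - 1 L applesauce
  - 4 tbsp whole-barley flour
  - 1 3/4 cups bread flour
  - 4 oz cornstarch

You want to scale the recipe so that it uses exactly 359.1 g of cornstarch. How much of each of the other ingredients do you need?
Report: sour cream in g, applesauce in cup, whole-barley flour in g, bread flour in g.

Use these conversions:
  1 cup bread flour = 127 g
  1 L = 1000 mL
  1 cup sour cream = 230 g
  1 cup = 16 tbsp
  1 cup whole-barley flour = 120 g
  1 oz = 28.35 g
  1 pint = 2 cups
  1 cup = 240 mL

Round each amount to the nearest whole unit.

The original recipe has 113.4 g of cornstarch, so the scaling factor is 359.1 ÷ 113.4 = 19/6.
sour cream: 1.5 pint × 19/6 × 2 cup/pint × 230 g/cup = 2185 g
applesauce: 1 L × 19/6 × 1000 mL/L ÷ 240 mL/cup ≈ 13 cup
whole-barley flour: 4 tbsp × 19/6 ÷ 16 tbsp/cup × 120 g/cup = 95 g
bread flour: 1.75 cup × 19/6 × 127 g/cup ≈ 704 g

sour cream: 2185 g; applesauce: 13 cup; whole-barley flour: 95 g; bread flour: 704 g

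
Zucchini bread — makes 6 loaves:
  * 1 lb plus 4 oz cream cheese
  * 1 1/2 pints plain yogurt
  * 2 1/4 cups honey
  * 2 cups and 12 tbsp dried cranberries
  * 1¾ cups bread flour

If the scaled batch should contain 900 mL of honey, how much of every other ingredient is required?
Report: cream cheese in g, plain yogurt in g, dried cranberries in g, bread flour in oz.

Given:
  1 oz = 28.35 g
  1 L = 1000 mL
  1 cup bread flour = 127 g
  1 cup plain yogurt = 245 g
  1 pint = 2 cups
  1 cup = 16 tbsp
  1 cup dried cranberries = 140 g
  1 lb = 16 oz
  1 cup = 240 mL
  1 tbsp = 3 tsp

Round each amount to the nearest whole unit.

The original recipe has 540 mL of honey, so the scaling factor is 900 ÷ 540 = 5/3.
cream cheese: (1 lb + 4 oz = 1.25 lb) × 5/3 × 16 oz/lb × 28.35 g/oz = 945 g
plain yogurt: 1.5 pint × 5/3 × 2 cup/pint × 245 g/cup = 1225 g
dried cranberries: (2 cup + 12 tbsp = 2.75 cup) × 5/3 × 140 g/cup ≈ 642 g
bread flour: 1.75 cup × 5/3 × 127 g/cup ÷ 28.35 g/oz ≈ 13 oz

cream cheese: 945 g; plain yogurt: 1225 g; dried cranberries: 642 g; bread flour: 13 oz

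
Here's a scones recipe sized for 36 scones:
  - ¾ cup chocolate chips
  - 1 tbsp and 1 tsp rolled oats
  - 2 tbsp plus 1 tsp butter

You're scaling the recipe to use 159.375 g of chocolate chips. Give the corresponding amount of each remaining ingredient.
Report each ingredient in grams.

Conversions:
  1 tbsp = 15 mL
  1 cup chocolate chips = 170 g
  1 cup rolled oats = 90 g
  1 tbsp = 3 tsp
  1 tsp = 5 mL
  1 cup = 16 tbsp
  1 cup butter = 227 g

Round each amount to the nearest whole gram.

rolled oats: 9 g; butter: 41 g

The original recipe has 127.5 g of chocolate chips, so the scaling factor is 159.375 ÷ 127.5 = 5/4 = 1.25.
rolled oats: (1 tbsp + 1 tsp = 4/3 tbsp) × 5/4 ÷ 16 tbsp/cup × 90 g/cup ≈ 9 g
butter: (2 tbsp + 1 tsp = 7/3 tbsp) × 5/4 ÷ 16 tbsp/cup × 227 g/cup ≈ 41 g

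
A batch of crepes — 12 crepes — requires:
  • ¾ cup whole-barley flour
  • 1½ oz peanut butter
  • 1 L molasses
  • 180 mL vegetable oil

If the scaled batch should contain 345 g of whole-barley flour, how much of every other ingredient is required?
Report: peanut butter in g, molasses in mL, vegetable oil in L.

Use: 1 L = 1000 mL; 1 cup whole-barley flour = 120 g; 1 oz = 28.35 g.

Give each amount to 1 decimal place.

peanut butter: 163.0 g; molasses: 3833.3 mL; vegetable oil: 0.7 L

The original recipe has 90 g of whole-barley flour, so the scaling factor is 345 ÷ 90 = 23/6.
peanut butter: 1.5 oz × 23/6 × 28.35 g/oz ≈ 163.0 g
molasses: 1 L × 23/6 × 1000 mL/L ≈ 3833.3 mL
vegetable oil: 180 mL × 23/6 ÷ 1000 mL/L ≈ 0.7 L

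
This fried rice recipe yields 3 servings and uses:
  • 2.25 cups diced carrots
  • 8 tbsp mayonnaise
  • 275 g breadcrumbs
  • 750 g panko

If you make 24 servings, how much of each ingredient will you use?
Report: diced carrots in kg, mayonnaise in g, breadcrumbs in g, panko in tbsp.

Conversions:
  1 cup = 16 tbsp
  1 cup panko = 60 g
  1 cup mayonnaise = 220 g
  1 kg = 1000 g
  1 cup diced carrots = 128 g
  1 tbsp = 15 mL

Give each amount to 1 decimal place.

Scaling factor: 24/3 = 8.
diced carrots: 2.25 cup × 8 × 128 g/cup ÷ 1000 g/kg ≈ 2.3 kg
mayonnaise: 8 tbsp × 8 ÷ 16 tbsp/cup × 220 g/cup = 880.0 g
breadcrumbs: 275 g × 8 = 2200.0 g
panko: 750 g × 8 ÷ 60 g/cup × 16 tbsp/cup = 1600.0 tbsp

diced carrots: 2.3 kg; mayonnaise: 880.0 g; breadcrumbs: 2200.0 g; panko: 1600.0 tbsp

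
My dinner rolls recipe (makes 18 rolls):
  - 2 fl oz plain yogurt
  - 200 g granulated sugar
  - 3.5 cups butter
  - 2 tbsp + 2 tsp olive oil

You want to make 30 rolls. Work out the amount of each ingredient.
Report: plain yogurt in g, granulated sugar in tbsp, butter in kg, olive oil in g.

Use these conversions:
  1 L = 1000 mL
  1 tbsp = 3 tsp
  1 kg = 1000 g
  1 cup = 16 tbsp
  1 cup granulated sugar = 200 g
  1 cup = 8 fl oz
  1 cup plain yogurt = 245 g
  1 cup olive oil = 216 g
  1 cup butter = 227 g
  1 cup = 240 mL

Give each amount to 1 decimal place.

Scaling factor: 30/18 = 5/3.
plain yogurt: 2 fl oz × 5/3 ÷ 8 fl oz/cup × 245 g/cup ≈ 102.1 g
granulated sugar: 200 g × 5/3 ÷ 200 g/cup × 16 tbsp/cup ≈ 26.7 tbsp
butter: 3.5 cup × 5/3 × 227 g/cup ÷ 1000 g/kg ≈ 1.3 kg
olive oil: (2 tbsp + 2 tsp = 8/3 tbsp) × 5/3 ÷ 16 tbsp/cup × 216 g/cup = 60.0 g

plain yogurt: 102.1 g; granulated sugar: 26.7 tbsp; butter: 1.3 kg; olive oil: 60.0 g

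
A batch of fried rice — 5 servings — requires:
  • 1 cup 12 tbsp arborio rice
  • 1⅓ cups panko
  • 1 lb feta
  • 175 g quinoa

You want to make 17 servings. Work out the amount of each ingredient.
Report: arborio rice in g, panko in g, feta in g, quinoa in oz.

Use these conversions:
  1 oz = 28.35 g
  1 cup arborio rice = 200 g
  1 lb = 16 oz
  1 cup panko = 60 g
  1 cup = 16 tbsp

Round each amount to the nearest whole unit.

Scaling factor: 17/5 = 3.4.
arborio rice: (1 cup + 12 tbsp = 1.75 cup) × 17/5 × 200 g/cup = 1190 g
panko: 4/3 cup × 17/5 × 60 g/cup = 272 g
feta: 1 lb × 17/5 × 16 oz/lb × 28.35 g/oz ≈ 1542 g
quinoa: 175 g × 17/5 ÷ 28.35 g/oz ≈ 21 oz

arborio rice: 1190 g; panko: 272 g; feta: 1542 g; quinoa: 21 oz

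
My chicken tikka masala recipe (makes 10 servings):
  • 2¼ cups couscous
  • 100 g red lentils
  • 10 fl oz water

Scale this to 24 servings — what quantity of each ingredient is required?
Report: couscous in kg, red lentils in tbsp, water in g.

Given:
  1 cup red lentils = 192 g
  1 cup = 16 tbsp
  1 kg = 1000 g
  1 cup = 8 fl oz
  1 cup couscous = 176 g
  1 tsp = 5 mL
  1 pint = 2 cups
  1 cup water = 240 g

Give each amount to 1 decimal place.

couscous: 1.0 kg; red lentils: 20.0 tbsp; water: 720.0 g

Scaling factor: 24/10 = 12/5 = 2.4.
couscous: 2.25 cup × 12/5 × 176 g/cup ÷ 1000 g/kg ≈ 1.0 kg
red lentils: 100 g × 12/5 ÷ 192 g/cup × 16 tbsp/cup = 20.0 tbsp
water: 10 fl oz × 12/5 ÷ 8 fl oz/cup × 240 g/cup = 720.0 g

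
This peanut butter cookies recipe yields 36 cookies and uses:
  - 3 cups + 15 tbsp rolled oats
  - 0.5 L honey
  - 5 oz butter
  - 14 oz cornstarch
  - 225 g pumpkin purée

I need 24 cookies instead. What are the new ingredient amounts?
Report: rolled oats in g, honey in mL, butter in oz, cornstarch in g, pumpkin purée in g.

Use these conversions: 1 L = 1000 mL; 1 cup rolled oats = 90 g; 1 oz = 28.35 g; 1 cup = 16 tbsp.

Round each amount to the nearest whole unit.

rolled oats: 236 g; honey: 333 mL; butter: 3 oz; cornstarch: 265 g; pumpkin purée: 150 g

Scaling factor: 24/36 = 2/3.
rolled oats: (3 cup + 15 tbsp = 3.9375 cup) × 2/3 × 90 g/cup ≈ 236 g
honey: 0.5 L × 2/3 × 1000 mL/L ≈ 333 mL
butter: 5 oz × 2/3 ≈ 3 oz
cornstarch: 14 oz × 2/3 × 28.35 g/oz ≈ 265 g
pumpkin purée: 225 g × 2/3 = 150 g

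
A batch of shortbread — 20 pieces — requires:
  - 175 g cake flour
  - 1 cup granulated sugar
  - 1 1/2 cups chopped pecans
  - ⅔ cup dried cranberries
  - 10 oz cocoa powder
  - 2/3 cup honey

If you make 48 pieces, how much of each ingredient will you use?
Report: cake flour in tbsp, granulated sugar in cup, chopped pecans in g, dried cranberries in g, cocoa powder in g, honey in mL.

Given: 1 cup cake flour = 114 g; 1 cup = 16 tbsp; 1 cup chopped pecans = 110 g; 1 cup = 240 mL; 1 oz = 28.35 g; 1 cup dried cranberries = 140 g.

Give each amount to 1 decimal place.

cake flour: 58.9 tbsp; granulated sugar: 2.4 cup; chopped pecans: 396.0 g; dried cranberries: 224.0 g; cocoa powder: 680.4 g; honey: 384.0 mL

Scaling factor: 48/20 = 12/5 = 2.4.
cake flour: 175 g × 12/5 ÷ 114 g/cup × 16 tbsp/cup ≈ 58.9 tbsp
granulated sugar: 1 cup × 12/5 = 2.4 cup
chopped pecans: 1.5 cup × 12/5 × 110 g/cup = 396.0 g
dried cranberries: 2/3 cup × 12/5 × 140 g/cup = 224.0 g
cocoa powder: 10 oz × 12/5 × 28.35 g/oz = 680.4 g
honey: 2/3 cup × 12/5 × 240 mL/cup = 384.0 mL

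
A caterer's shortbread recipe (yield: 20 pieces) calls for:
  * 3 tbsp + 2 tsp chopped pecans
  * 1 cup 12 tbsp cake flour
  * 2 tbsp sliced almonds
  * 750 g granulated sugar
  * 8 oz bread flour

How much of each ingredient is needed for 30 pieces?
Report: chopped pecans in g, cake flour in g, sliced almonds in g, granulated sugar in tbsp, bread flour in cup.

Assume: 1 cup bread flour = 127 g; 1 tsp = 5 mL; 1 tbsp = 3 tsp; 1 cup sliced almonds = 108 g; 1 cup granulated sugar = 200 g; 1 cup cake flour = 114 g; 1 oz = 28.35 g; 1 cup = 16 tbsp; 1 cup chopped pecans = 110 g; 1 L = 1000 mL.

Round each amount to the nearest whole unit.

chopped pecans: 38 g; cake flour: 299 g; sliced almonds: 20 g; granulated sugar: 90 tbsp; bread flour: 3 cup

Scaling factor: 30/20 = 3/2 = 1.5.
chopped pecans: (3 tbsp + 2 tsp = 11/3 tbsp) × 3/2 ÷ 16 tbsp/cup × 110 g/cup ≈ 38 g
cake flour: (1 cup + 12 tbsp = 1.75 cup) × 3/2 × 114 g/cup ≈ 299 g
sliced almonds: 2 tbsp × 3/2 ÷ 16 tbsp/cup × 108 g/cup ≈ 20 g
granulated sugar: 750 g × 3/2 ÷ 200 g/cup × 16 tbsp/cup = 90 tbsp
bread flour: 8 oz × 3/2 × 28.35 g/oz ÷ 127 g/cup ≈ 3 cup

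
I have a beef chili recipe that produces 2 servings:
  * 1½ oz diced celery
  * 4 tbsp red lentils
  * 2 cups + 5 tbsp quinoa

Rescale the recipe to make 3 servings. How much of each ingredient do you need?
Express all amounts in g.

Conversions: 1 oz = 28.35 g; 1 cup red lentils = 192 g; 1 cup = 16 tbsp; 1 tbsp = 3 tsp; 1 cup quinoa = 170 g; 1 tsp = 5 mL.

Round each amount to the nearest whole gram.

diced celery: 64 g; red lentils: 72 g; quinoa: 590 g

Scaling factor: 3/2 = 1.5.
diced celery: 1.5 oz × 3/2 × 28.35 g/oz ≈ 64 g
red lentils: 4 tbsp × 3/2 ÷ 16 tbsp/cup × 192 g/cup = 72 g
quinoa: (2 cup + 5 tbsp = 2.3125 cup) × 3/2 × 170 g/cup ≈ 590 g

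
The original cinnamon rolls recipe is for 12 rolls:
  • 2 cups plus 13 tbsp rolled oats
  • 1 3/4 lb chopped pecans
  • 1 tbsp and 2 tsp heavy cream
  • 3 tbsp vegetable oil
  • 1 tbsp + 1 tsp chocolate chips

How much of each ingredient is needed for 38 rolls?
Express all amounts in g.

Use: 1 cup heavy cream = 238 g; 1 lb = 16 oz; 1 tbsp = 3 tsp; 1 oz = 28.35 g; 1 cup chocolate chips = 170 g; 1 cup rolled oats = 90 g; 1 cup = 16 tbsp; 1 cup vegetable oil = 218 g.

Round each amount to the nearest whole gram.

Scaling factor: 38/12 = 19/6.
rolled oats: (2 cup + 13 tbsp = 2.8125 cup) × 19/6 × 90 g/cup ≈ 802 g
chopped pecans: 1.75 lb × 19/6 × 16 oz/lb × 28.35 g/oz ≈ 2514 g
heavy cream: (1 tbsp + 2 tsp = 5/3 tbsp) × 19/6 ÷ 16 tbsp/cup × 238 g/cup ≈ 79 g
vegetable oil: 3 tbsp × 19/6 ÷ 16 tbsp/cup × 218 g/cup ≈ 129 g
chocolate chips: (1 tbsp + 1 tsp = 4/3 tbsp) × 19/6 ÷ 16 tbsp/cup × 170 g/cup ≈ 45 g

rolled oats: 802 g; chopped pecans: 2514 g; heavy cream: 79 g; vegetable oil: 129 g; chocolate chips: 45 g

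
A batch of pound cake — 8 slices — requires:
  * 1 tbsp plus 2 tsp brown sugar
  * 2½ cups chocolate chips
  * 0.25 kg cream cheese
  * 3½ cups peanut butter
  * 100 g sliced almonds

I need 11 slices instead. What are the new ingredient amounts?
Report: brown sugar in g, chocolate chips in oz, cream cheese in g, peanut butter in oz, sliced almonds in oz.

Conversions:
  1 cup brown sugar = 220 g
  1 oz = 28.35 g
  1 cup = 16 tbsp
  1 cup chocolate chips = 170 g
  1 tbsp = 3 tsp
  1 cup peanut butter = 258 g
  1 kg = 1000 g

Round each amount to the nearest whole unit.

Scaling factor: 11/8 = 1.375.
brown sugar: (1 tbsp + 2 tsp = 5/3 tbsp) × 11/8 ÷ 16 tbsp/cup × 220 g/cup ≈ 32 g
chocolate chips: 2.5 cup × 11/8 × 170 g/cup ÷ 28.35 g/oz ≈ 21 oz
cream cheese: 0.25 kg × 11/8 × 1000 g/kg ≈ 344 g
peanut butter: 3.5 cup × 11/8 × 258 g/cup ÷ 28.35 g/oz ≈ 44 oz
sliced almonds: 100 g × 11/8 ÷ 28.35 g/oz ≈ 5 oz

brown sugar: 32 g; chocolate chips: 21 oz; cream cheese: 344 g; peanut butter: 44 oz; sliced almonds: 5 oz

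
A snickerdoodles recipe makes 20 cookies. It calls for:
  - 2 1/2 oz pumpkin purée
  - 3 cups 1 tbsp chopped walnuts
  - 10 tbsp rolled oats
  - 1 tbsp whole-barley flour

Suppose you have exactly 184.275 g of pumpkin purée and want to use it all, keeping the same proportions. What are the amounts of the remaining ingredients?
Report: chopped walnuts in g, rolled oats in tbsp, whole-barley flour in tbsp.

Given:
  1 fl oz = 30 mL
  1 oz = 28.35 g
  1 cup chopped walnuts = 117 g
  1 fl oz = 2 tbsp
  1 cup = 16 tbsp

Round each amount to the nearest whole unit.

The original recipe has 70.875 g of pumpkin purée, so the scaling factor is 184.275 ÷ 70.875 = 13/5 = 2.6.
chopped walnuts: (3 cup + 1 tbsp = 3.0625 cup) × 13/5 × 117 g/cup ≈ 932 g
rolled oats: 10 tbsp × 13/5 = 26 tbsp
whole-barley flour: 1 tbsp × 13/5 ≈ 3 tbsp

chopped walnuts: 932 g; rolled oats: 26 tbsp; whole-barley flour: 3 tbsp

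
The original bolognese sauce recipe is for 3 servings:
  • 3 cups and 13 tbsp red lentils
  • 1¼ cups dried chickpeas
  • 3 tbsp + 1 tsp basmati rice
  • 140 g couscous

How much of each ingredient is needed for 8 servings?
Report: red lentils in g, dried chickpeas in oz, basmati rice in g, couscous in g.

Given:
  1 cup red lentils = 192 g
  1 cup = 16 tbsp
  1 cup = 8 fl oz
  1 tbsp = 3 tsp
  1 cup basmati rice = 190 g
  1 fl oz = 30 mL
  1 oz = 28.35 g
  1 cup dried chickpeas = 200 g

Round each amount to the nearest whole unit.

Scaling factor: 8/3.
red lentils: (3 cup + 13 tbsp = 3.8125 cup) × 8/3 × 192 g/cup = 1952 g
dried chickpeas: 1.25 cup × 8/3 × 200 g/cup ÷ 28.35 g/oz ≈ 24 oz
basmati rice: (3 tbsp + 1 tsp = 10/3 tbsp) × 8/3 ÷ 16 tbsp/cup × 190 g/cup ≈ 106 g
couscous: 140 g × 8/3 ≈ 373 g

red lentils: 1952 g; dried chickpeas: 24 oz; basmati rice: 106 g; couscous: 373 g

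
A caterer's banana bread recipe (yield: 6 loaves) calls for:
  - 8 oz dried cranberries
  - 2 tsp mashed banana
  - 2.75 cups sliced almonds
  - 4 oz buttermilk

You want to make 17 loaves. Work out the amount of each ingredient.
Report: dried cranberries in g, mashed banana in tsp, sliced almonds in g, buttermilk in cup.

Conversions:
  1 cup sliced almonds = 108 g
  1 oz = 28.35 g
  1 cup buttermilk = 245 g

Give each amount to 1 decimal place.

Scaling factor: 17/6.
dried cranberries: 8 oz × 17/6 × 28.35 g/oz = 642.6 g
mashed banana: 2 tsp × 17/6 ≈ 5.7 tsp
sliced almonds: 2.75 cup × 17/6 × 108 g/cup = 841.5 g
buttermilk: 4 oz × 17/6 × 28.35 g/oz ÷ 245 g/cup ≈ 1.3 cup

dried cranberries: 642.6 g; mashed banana: 5.7 tsp; sliced almonds: 841.5 g; buttermilk: 1.3 cup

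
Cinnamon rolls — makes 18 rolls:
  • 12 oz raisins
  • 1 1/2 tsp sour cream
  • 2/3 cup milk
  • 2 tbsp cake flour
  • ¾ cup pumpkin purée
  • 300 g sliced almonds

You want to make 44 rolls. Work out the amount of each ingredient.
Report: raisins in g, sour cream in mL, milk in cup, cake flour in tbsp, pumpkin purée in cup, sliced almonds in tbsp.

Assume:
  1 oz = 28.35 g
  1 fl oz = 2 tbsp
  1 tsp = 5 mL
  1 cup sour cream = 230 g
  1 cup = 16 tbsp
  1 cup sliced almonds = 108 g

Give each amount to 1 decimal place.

Scaling factor: 44/18 = 22/9.
raisins: 12 oz × 22/9 × 28.35 g/oz = 831.6 g
sour cream: 1.5 tsp × 22/9 × 5 mL/tsp ≈ 18.3 mL
milk: 2/3 cup × 22/9 ≈ 1.6 cup
cake flour: 2 tbsp × 22/9 ≈ 4.9 tbsp
pumpkin purée: 0.75 cup × 22/9 ≈ 1.8 cup
sliced almonds: 300 g × 22/9 ÷ 108 g/cup × 16 tbsp/cup ≈ 108.6 tbsp

raisins: 831.6 g; sour cream: 18.3 mL; milk: 1.6 cup; cake flour: 4.9 tbsp; pumpkin purée: 1.8 cup; sliced almonds: 108.6 tbsp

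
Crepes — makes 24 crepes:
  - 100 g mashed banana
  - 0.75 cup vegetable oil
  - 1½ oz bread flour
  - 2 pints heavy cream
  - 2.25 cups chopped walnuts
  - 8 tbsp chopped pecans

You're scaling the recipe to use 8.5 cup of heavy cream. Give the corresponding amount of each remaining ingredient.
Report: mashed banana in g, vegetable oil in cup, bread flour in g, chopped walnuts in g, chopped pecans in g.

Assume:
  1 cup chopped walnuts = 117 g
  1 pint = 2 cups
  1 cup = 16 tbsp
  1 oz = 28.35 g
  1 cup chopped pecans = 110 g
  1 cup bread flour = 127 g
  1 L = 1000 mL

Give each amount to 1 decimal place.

mashed banana: 212.5 g; vegetable oil: 1.6 cup; bread flour: 90.4 g; chopped walnuts: 559.4 g; chopped pecans: 116.9 g

The original recipe has 4 cup of heavy cream, so the scaling factor is 8.5 ÷ 4 = 17/8 = 2.125.
mashed banana: 100 g × 17/8 = 212.5 g
vegetable oil: 0.75 cup × 17/8 ≈ 1.6 cup
bread flour: 1.5 oz × 17/8 × 28.35 g/oz ≈ 90.4 g
chopped walnuts: 2.25 cup × 17/8 × 117 g/cup ≈ 559.4 g
chopped pecans: 8 tbsp × 17/8 ÷ 16 tbsp/cup × 110 g/cup ≈ 116.9 g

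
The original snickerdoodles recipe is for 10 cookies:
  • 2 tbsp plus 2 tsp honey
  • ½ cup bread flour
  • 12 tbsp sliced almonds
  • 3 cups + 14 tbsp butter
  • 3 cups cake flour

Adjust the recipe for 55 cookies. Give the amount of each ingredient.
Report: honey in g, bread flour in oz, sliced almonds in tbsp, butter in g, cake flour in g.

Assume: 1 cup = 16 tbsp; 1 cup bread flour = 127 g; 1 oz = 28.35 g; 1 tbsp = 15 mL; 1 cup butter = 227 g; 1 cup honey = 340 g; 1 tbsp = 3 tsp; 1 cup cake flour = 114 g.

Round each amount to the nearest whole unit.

Scaling factor: 55/10 = 11/2 = 5.5.
honey: (2 tbsp + 2 tsp = 8/3 tbsp) × 11/2 ÷ 16 tbsp/cup × 340 g/cup ≈ 312 g
bread flour: 0.5 cup × 11/2 × 127 g/cup ÷ 28.35 g/oz ≈ 12 oz
sliced almonds: 12 tbsp × 11/2 = 66 tbsp
butter: (3 cup + 14 tbsp = 3.875 cup) × 11/2 × 227 g/cup ≈ 4838 g
cake flour: 3 cup × 11/2 × 114 g/cup = 1881 g

honey: 312 g; bread flour: 12 oz; sliced almonds: 66 tbsp; butter: 4838 g; cake flour: 1881 g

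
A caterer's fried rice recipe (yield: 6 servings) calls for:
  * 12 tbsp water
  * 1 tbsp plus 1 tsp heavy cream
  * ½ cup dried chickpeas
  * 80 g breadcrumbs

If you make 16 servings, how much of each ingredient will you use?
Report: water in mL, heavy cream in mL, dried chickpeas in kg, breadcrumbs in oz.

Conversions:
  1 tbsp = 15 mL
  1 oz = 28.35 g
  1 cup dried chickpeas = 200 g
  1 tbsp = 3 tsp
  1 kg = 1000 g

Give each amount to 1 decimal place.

water: 480.0 mL; heavy cream: 53.3 mL; dried chickpeas: 0.3 kg; breadcrumbs: 7.5 oz

Scaling factor: 16/6 = 8/3.
water: 12 tbsp × 8/3 × 15 mL/tbsp = 480.0 mL
heavy cream: (1 tbsp + 1 tsp = 4/3 tbsp) × 8/3 × 15 mL/tbsp ≈ 53.3 mL
dried chickpeas: 0.5 cup × 8/3 × 200 g/cup ÷ 1000 g/kg ≈ 0.3 kg
breadcrumbs: 80 g × 8/3 ÷ 28.35 g/oz ≈ 7.5 oz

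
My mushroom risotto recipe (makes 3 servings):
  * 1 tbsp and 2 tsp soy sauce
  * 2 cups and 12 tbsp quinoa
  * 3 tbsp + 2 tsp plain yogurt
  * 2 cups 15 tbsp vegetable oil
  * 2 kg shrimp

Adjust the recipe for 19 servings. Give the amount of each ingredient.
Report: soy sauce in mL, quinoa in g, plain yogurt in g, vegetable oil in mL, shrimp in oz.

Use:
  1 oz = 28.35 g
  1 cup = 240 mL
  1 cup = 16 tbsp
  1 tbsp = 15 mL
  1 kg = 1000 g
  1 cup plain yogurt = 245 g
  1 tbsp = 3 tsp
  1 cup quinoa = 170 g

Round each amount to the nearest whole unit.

Scaling factor: 19/3.
soy sauce: (1 tbsp + 2 tsp = 5/3 tbsp) × 19/3 × 15 mL/tbsp ≈ 158 mL
quinoa: (2 cup + 12 tbsp = 2.75 cup) × 19/3 × 170 g/cup ≈ 2961 g
plain yogurt: (3 tbsp + 2 tsp = 11/3 tbsp) × 19/3 ÷ 16 tbsp/cup × 245 g/cup ≈ 356 g
vegetable oil: (2 cup + 15 tbsp = 2.9375 cup) × 19/3 × 240 mL/cup = 4465 mL
shrimp: 2 kg × 19/3 × 1000 g/kg ÷ 28.35 g/oz ≈ 447 oz

soy sauce: 158 mL; quinoa: 2961 g; plain yogurt: 356 g; vegetable oil: 4465 mL; shrimp: 447 oz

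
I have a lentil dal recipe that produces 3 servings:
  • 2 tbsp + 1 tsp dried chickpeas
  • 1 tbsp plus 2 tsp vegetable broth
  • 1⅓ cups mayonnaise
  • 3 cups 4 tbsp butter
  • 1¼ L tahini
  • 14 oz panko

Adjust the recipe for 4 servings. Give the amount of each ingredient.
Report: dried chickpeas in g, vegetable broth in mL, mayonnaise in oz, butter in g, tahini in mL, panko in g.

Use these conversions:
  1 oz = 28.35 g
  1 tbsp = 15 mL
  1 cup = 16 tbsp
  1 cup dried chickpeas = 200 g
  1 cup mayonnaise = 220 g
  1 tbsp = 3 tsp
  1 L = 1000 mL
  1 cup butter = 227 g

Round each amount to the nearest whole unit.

dried chickpeas: 39 g; vegetable broth: 33 mL; mayonnaise: 14 oz; butter: 984 g; tahini: 1667 mL; panko: 529 g

Scaling factor: 4/3.
dried chickpeas: (2 tbsp + 1 tsp = 7/3 tbsp) × 4/3 ÷ 16 tbsp/cup × 200 g/cup ≈ 39 g
vegetable broth: (1 tbsp + 2 tsp = 5/3 tbsp) × 4/3 × 15 mL/tbsp ≈ 33 mL
mayonnaise: 4/3 cup × 4/3 × 220 g/cup ÷ 28.35 g/oz ≈ 14 oz
butter: (3 cup + 4 tbsp = 3.25 cup) × 4/3 × 227 g/cup ≈ 984 g
tahini: 1.25 L × 4/3 × 1000 mL/L ≈ 1667 mL
panko: 14 oz × 4/3 × 28.35 g/oz ≈ 529 g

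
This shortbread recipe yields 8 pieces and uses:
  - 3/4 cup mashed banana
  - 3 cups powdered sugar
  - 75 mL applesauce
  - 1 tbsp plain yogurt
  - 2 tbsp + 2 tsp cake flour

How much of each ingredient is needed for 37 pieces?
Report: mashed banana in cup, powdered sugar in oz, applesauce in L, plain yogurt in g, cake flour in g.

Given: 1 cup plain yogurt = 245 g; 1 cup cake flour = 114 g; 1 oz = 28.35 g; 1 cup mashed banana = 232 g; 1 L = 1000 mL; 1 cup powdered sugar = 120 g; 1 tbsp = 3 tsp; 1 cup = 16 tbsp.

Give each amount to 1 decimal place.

mashed banana: 3.5 cup; powdered sugar: 58.7 oz; applesauce: 0.3 L; plain yogurt: 70.8 g; cake flour: 87.9 g

Scaling factor: 37/8 = 4.625.
mashed banana: 0.75 cup × 37/8 ≈ 3.5 cup
powdered sugar: 3 cup × 37/8 × 120 g/cup ÷ 28.35 g/oz ≈ 58.7 oz
applesauce: 75 mL × 37/8 ÷ 1000 mL/L ≈ 0.3 L
plain yogurt: 1 tbsp × 37/8 ÷ 16 tbsp/cup × 245 g/cup ≈ 70.8 g
cake flour: (2 tbsp + 2 tsp = 8/3 tbsp) × 37/8 ÷ 16 tbsp/cup × 114 g/cup ≈ 87.9 g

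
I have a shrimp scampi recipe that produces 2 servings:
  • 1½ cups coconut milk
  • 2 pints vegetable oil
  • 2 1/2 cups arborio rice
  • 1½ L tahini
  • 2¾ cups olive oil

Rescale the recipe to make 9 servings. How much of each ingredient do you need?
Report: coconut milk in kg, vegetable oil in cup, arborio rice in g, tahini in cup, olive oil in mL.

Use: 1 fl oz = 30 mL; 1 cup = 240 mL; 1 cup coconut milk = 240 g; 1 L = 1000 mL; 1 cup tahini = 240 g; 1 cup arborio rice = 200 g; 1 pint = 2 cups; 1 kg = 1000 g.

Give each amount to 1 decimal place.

Scaling factor: 9/2 = 4.5.
coconut milk: 1.5 cup × 9/2 × 240 g/cup ÷ 1000 g/kg ≈ 1.6 kg
vegetable oil: 2 pint × 9/2 × 2 cup/pint = 18.0 cup
arborio rice: 2.5 cup × 9/2 × 200 g/cup = 2250.0 g
tahini: 1.5 L × 9/2 × 1000 mL/L ÷ 240 mL/cup ≈ 28.1 cup
olive oil: 2.75 cup × 9/2 × 240 mL/cup = 2970.0 mL

coconut milk: 1.6 kg; vegetable oil: 18.0 cup; arborio rice: 2250.0 g; tahini: 28.1 cup; olive oil: 2970.0 mL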